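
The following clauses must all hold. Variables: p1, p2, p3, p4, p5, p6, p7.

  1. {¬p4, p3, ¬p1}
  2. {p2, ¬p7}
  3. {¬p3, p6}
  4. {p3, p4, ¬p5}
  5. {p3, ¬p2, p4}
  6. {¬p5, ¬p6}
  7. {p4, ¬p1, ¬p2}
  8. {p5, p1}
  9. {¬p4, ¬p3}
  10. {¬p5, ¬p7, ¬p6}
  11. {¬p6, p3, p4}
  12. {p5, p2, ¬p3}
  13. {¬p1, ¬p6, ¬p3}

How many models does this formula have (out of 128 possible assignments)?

4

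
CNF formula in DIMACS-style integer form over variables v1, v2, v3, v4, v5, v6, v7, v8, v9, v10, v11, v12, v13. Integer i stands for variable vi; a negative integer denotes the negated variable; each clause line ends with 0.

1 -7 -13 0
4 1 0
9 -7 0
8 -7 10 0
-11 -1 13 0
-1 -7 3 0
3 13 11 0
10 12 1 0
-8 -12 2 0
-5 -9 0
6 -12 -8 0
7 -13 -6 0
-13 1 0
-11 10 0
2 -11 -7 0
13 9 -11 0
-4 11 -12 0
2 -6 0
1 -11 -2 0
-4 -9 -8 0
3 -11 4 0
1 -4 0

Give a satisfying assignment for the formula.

v1=True, v2=True, v3=False, v4=True, v5=False, v6=False, v7=False, v8=False, v9=True, v10=True, v11=False, v12=False, v13=True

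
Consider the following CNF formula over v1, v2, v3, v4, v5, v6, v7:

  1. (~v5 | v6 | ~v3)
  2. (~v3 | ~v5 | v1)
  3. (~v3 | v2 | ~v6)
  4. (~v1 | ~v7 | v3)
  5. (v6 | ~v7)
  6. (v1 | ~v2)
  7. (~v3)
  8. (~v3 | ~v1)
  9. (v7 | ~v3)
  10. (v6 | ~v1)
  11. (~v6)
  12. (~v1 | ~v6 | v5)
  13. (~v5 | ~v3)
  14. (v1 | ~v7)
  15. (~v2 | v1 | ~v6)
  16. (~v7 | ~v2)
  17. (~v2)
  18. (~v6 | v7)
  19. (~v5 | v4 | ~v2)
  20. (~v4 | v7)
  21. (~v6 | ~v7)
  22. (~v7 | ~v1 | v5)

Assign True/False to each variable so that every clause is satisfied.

(~v3) is a unit clause, so v3 = False.
Unit propagation: (~v6) forces v6 = False.
(~v7) is a unit clause, so v7 = False.
Unit propagation: (~v1) forces v1 = False.
The clause (~v2) is unit: v2 must be False.
The clause (~v4) is unit: v4 must be False.
v5 is now unconstrained; take v5 = False.
Check each clause:
  1. (v6 | ~v3 | ~v5) — ~v5 is true.
  2. (~v5 | v1 | ~v3) — ~v5 is true.
  3. (v2 | ~v6 | ~v3) — ~v6 is true.
  4. (~v7 | ~v1 | v3) — ~v7 is true.
  5. (~v7 | v6) — ~v7 is true.
  6. (~v2 | v1) — ~v2 is true.
  7. (~v3) — ~v3 is true.
  8. (~v3 | ~v1) — ~v3 is true.
  9. (~v3 | v7) — ~v3 is true.
  10. (v6 | ~v1) — ~v1 is true.
  11. (~v6) — ~v6 is true.
  12. (~v1 | ~v6 | v5) — ~v6 is true.
  13. (~v3 | ~v5) — ~v5 is true.
  14. (~v7 | v1) — ~v7 is true.
  15. (~v2 | ~v6 | v1) — ~v6 is true.
  16. (~v2 | ~v7) — ~v7 is true.
  17. (~v2) — ~v2 is true.
  18. (~v6 | v7) — ~v6 is true.
  19. (v4 | ~v2 | ~v5) — ~v5 is true.
  20. (~v4 | v7) — ~v4 is true.
  21. (~v7 | ~v6) — ~v7 is true.
  22. (~v7 | ~v1 | v5) — ~v7 is true.

v1=False  v2=False  v3=False  v4=False  v5=False  v6=False  v7=False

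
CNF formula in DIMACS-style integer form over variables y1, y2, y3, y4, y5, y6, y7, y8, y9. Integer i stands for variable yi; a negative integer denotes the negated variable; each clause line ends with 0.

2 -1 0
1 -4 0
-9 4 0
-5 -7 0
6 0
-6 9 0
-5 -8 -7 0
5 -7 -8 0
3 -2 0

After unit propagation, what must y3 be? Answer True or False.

True

(y6) stands alone — y6 = True.
(y9 ∨ ¬y6): since y6 = True, the clause reduces to (y9). y9 = True.
(¬y9 ∨ y4): since y9 = True, the clause reduces to (y4). y4 = True.
(¬y4 ∨ y1): since y4 = True, the clause reduces to (y1). y1 = True.
In (¬y1 ∨ y2), ¬y1 is now false; y2 must hold, so y2 = True.
In (y3 ∨ ¬y2), ¬y2 is now false; y3 must hold, so y3 = True.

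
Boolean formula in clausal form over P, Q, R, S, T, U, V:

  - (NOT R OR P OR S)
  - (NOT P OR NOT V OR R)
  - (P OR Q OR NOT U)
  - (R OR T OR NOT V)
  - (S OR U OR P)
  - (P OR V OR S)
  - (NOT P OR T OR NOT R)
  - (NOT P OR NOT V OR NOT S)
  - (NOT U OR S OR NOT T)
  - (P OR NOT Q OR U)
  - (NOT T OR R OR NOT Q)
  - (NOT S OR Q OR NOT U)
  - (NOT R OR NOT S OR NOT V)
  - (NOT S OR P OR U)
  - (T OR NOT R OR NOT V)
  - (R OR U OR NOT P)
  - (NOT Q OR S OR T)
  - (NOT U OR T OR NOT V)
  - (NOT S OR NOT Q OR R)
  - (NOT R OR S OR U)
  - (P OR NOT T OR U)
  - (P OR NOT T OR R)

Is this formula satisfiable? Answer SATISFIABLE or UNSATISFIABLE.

SATISFIABLE

Branch on P: take P = True.
Try Q = False.
For the remaining variables, R = False, S = False, T = False, U = True, V = False works.
So P=T, Q=F, R=F, S=F, T=F, U=T, V=F is a satisfying assignment.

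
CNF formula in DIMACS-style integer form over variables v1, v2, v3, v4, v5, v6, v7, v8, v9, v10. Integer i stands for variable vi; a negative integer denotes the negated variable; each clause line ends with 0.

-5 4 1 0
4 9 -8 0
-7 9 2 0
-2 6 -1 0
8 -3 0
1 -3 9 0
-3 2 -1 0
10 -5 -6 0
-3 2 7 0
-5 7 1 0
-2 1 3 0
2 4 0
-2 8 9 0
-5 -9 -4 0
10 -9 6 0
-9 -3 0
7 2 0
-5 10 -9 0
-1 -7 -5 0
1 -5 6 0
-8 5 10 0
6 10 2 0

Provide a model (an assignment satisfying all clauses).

v1=1, v2=0, v3=0, v4=1, v5=0, v6=0, v7=1, v8=0, v9=1, v10=1

Check each clause:
  1. (¬v5 ∨ v1 ∨ v4) — v1 is true.
  2. (v9 ∨ v4 ∨ ¬v8) — ¬v8 is true.
  3. (v2 ∨ ¬v7 ∨ v9) — v9 is true.
  4. (v6 ∨ ¬v1 ∨ ¬v2) — ¬v2 is true.
  5. (v8 ∨ ¬v3) — ¬v3 is true.
  6. (v1 ∨ v9 ∨ ¬v3) — v9 is true.
  7. (¬v3 ∨ ¬v1 ∨ v2) — ¬v3 is true.
  8. (¬v5 ∨ ¬v6 ∨ v10) — ¬v6 is true.
  9. (v2 ∨ v7 ∨ ¬v3) — ¬v3 is true.
  10. (¬v5 ∨ v7 ∨ v1) — v1 is true.
  11. (v3 ∨ v1 ∨ ¬v2) — v1 is true.
  12. (v4 ∨ v2) — v4 is true.
  13. (v9 ∨ ¬v2 ∨ v8) — v9 is true.
  14. (¬v9 ∨ ¬v5 ∨ ¬v4) — ¬v5 is true.
  15. (v10 ∨ ¬v9 ∨ v6) — v10 is true.
  16. (¬v3 ∨ ¬v9) — ¬v3 is true.
  17. (v7 ∨ v2) — v7 is true.
  18. (¬v5 ∨ v10 ∨ ¬v9) — v10 is true.
  19. (¬v1 ∨ ¬v7 ∨ ¬v5) — ¬v5 is true.
  20. (¬v5 ∨ v1 ∨ v6) — v1 is true.
  21. (v5 ∨ ¬v8 ∨ v10) — ¬v8 is true.
  22. (v10 ∨ v2 ∨ v6) — v10 is true.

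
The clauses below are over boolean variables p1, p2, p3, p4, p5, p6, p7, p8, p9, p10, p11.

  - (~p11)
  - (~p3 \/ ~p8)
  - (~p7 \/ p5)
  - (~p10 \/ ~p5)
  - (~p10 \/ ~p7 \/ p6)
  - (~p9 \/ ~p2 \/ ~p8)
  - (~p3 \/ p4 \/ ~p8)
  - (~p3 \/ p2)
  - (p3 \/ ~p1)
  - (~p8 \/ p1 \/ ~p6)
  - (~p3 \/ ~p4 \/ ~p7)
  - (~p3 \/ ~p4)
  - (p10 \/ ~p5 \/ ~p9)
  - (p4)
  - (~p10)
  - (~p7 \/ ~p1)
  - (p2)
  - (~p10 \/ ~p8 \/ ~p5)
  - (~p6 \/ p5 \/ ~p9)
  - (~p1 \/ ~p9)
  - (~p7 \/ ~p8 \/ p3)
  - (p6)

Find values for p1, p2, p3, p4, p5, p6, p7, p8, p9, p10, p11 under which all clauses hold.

p1 = F, p2 = T, p3 = F, p4 = T, p5 = F, p6 = T, p7 = F, p8 = F, p9 = F, p10 = F, p11 = F

Check each clause:
  1. (~p11) — ~p11 is true.
  2. (~p3 \/ ~p8) — ~p8 is true.
  3. (~p7 \/ p5) — ~p7 is true.
  4. (~p10 \/ ~p5) — ~p5 is true.
  5. (~p10 \/ p6 \/ ~p7) — ~p7 is true.
  6. (~p2 \/ ~p8 \/ ~p9) — ~p8 is true.
  7. (p4 \/ ~p8 \/ ~p3) — ~p8 is true.
  8. (~p3 \/ p2) — p2 is true.
  9. (~p1 \/ p3) — ~p1 is true.
  10. (p1 \/ ~p6 \/ ~p8) — ~p8 is true.
  11. (~p3 \/ ~p4 \/ ~p7) — ~p7 is true.
  12. (~p4 \/ ~p3) — ~p3 is true.
  13. (~p5 \/ p10 \/ ~p9) — ~p5 is true.
  14. (p4) — p4 is true.
  15. (~p10) — ~p10 is true.
  16. (~p7 \/ ~p1) — ~p7 is true.
  17. (p2) — p2 is true.
  18. (~p8 \/ ~p5 \/ ~p10) — ~p8 is true.
  19. (~p9 \/ ~p6 \/ p5) — ~p9 is true.
  20. (~p9 \/ ~p1) — ~p1 is true.
  21. (~p8 \/ ~p7 \/ p3) — ~p8 is true.
  22. (p6) — p6 is true.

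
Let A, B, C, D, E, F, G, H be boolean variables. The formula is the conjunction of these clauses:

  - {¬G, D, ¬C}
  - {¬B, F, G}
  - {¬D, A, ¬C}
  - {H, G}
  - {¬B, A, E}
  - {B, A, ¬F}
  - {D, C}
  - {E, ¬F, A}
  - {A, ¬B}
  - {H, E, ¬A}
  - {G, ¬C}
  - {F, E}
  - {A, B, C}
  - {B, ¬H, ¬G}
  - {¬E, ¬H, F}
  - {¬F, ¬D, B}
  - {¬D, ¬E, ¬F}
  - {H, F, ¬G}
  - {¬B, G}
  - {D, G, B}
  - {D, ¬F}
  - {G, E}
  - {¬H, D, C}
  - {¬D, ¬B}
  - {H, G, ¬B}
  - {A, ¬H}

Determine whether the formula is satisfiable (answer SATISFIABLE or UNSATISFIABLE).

B = True:
  propagation gives A=True, G=True, D=False, C=False; an empty clause results — contradiction.
B = False:
  D = True:
    propagation gives F=False, E=True, H=False, G=True; an empty clause results — contradiction.
  D = False:
    propagation gives C=True, G=False; an empty clause results — contradiction.
Every branch closes, so no satisfying assignment exists.

UNSATISFIABLE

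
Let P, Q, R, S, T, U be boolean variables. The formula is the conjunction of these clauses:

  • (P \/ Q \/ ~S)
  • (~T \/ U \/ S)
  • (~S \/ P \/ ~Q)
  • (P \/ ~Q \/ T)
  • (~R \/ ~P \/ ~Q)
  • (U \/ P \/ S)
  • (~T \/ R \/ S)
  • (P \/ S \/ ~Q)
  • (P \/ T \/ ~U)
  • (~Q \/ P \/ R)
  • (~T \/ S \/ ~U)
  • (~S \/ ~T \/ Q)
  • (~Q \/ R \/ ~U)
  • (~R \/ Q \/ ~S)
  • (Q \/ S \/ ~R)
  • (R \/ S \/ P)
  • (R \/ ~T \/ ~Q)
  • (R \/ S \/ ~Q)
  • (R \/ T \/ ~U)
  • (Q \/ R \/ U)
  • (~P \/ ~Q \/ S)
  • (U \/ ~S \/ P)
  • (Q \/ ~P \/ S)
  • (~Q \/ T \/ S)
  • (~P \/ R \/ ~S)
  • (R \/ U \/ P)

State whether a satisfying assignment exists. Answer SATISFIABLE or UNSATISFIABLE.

S = True:
  Q = True:
    propagation gives P=True, R=False; an empty clause results — contradiction.
  Q = False:
    propagation gives P=True, T=False, R=False; an empty clause results — contradiction.
S = False:
  Q = True:
    propagation gives P=True; an empty clause results — contradiction.
  Q = False:
    propagation gives R=False, T=False, P=True; an empty clause results — contradiction.
Every branch closes, so no satisfying assignment exists.

UNSATISFIABLE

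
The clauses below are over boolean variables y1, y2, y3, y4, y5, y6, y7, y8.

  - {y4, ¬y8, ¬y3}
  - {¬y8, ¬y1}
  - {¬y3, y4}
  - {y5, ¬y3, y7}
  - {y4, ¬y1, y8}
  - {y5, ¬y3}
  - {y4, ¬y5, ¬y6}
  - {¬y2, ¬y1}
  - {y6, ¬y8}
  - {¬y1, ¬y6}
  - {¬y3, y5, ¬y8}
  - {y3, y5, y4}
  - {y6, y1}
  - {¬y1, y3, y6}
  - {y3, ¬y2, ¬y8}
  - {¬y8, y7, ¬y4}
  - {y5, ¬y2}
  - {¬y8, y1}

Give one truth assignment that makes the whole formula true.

Pure literal: y2 appears only negated; assign y2 = False.
Try y1 = False.
  then y6 is forced to True.
  then y8 is forced to False.
Set y3 = False and propagate.
Set y4 = True and propagate.
y5, y7 are now unconstrained; take y5 = True, y7 = False.

y1 = F, y2 = F, y3 = F, y4 = T, y5 = T, y6 = T, y7 = F, y8 = F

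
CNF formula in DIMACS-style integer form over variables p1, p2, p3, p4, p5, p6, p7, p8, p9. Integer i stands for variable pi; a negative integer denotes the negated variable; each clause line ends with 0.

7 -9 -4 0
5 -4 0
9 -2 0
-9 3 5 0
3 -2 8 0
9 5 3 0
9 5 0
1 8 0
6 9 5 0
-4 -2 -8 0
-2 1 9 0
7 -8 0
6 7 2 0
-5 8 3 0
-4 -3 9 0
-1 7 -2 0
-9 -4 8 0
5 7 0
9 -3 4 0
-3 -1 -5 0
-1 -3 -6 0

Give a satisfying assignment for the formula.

p1 = F, p2 = F, p3 = T, p4 = F, p5 = T, p6 = F, p7 = T, p8 = T, p9 = T

Check each clause:
  1. (NOT p4 OR NOT p9 OR p7) — p7 is true.
  2. (NOT p4 OR p5) — NOT p4 is true.
  3. (p9 OR NOT p2) — p9 is true.
  4. (p3 OR NOT p9 OR p5) — p3 is true.
  5. (p8 OR NOT p2 OR p3) — p8 is true.
  6. (p5 OR p9 OR p3) — p9 is true.
  7. (p5 OR p9) — p9 is true.
  8. (p1 OR p8) — p8 is true.
  9. (p6 OR p5 OR p9) — p9 is true.
  10. (NOT p4 OR NOT p2 OR NOT p8) — NOT p4 is true.
  11. (NOT p2 OR p1 OR p9) — p9 is true.
  12. (p7 OR NOT p8) — p7 is true.
  13. (p7 OR p6 OR p2) — p7 is true.
  14. (NOT p5 OR p8 OR p3) — p8 is true.
  15. (NOT p4 OR NOT p3 OR p9) — p9 is true.
  16. (NOT p1 OR p7 OR NOT p2) — NOT p1 is true.
  17. (NOT p9 OR p8 OR NOT p4) — p8 is true.
  18. (p7 OR p5) — p5 is true.
  19. (NOT p3 OR p9 OR p4) — p9 is true.
  20. (NOT p3 OR NOT p1 OR NOT p5) — NOT p1 is true.
  21. (NOT p6 OR NOT p1 OR NOT p3) — NOT p6 is true.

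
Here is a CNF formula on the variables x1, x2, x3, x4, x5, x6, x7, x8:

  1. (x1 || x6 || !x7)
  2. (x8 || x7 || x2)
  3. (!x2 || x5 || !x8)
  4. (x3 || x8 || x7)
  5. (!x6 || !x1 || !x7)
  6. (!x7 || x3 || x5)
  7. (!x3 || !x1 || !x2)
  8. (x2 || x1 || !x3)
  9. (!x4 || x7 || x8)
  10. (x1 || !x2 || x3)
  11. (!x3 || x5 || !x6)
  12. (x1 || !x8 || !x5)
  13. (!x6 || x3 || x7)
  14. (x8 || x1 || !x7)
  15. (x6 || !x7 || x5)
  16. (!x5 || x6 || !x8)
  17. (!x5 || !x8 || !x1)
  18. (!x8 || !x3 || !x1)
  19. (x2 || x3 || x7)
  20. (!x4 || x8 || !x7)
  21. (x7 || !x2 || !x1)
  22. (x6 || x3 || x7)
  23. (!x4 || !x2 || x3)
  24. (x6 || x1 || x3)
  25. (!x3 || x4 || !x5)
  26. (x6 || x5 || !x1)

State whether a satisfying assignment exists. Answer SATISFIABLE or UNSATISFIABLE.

Branch on x1: take x1 = True.
Branch on x2: take x2 = False.
Branch on x3: take x3 = False.
  then x7 is forced to True.
  then x6 is forced to False.
  then x5 is forced to True.
  then x8 is forced to False.
  then x4 is forced to False.
Every clause has at least one true literal under this assignment.
So x1=True, x2=False, x3=False, x4=False, x5=True, x6=False, x7=True, x8=False is a satisfying assignment.

SATISFIABLE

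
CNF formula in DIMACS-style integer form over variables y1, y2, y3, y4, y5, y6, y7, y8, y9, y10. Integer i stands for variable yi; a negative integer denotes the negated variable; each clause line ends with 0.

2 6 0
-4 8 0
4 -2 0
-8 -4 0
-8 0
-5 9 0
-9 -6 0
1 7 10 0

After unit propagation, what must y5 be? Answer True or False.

False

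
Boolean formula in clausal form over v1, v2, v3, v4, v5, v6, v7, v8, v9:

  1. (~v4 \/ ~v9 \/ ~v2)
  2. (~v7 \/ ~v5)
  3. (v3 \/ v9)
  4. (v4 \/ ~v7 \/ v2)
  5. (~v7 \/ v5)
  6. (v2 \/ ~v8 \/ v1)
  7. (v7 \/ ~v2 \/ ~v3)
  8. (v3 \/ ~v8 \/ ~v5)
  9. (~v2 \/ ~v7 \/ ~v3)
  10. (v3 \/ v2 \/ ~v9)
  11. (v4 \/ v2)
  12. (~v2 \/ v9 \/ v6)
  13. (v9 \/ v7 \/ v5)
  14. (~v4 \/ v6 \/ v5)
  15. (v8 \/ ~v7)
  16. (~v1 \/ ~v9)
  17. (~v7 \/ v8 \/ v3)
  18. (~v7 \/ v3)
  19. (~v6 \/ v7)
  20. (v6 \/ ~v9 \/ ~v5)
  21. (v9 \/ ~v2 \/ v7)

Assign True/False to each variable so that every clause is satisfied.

v1 = 1, v2 = 0, v3 = 1, v4 = 1, v5 = 1, v6 = 0, v7 = 0, v8 = 1, v9 = 0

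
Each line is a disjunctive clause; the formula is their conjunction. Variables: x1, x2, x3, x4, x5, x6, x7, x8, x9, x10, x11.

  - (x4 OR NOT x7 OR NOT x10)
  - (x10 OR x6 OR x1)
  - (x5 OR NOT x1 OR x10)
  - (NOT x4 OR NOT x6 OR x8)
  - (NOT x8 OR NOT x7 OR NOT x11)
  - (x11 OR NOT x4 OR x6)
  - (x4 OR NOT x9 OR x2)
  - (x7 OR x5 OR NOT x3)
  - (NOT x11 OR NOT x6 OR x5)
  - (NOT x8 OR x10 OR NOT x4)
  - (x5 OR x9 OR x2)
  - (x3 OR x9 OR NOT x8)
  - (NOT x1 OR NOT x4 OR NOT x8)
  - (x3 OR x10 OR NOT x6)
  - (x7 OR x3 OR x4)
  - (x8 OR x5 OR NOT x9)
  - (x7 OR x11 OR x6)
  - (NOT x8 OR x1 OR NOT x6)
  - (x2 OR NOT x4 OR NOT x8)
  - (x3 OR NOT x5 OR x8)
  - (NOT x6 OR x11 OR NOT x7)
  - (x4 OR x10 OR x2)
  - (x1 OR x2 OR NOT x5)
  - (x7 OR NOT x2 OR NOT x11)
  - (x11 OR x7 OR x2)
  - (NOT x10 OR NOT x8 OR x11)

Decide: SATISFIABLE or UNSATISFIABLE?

Try x1 = True.
Try x2 = True.
Try x3 = True.
The remaining clauses are satisfied by x4 = False, x5 = True, x6 = True, x7 = False, x8 = False, x9 = True, x10 = False, x11 = False.
So x1 = T, x2 = T, x3 = T, x4 = F, x5 = T, x6 = T, x7 = F, x8 = F, x9 = T, x10 = F, x11 = F is a satisfying assignment.

SATISFIABLE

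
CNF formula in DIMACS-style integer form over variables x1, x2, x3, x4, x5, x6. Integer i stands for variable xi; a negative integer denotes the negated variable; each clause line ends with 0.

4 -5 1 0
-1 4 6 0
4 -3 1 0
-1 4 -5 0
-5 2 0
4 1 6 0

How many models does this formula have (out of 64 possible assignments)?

30

Split on x1, then x4.
  x1=T, x4=T: x3, x6 free; 3 ways for (x2,x5) × 2^2 = 12.
  x1=T, x4=F: remaining (x2,x3,x5,x6) ∈ {(F,F,F,T); (F,T,F,T); (T,F,F,T); (T,T,F,T)} — 4.
  x1=F, x4=T: x3, x6 free; 3 ways for (x2,x5) × 2^2 = 12.
  x1=F, x4=F: remaining (x2,x3,x5,x6) ∈ {(F,F,F,T); (T,F,F,T)} — 2.
Total: 12 + 4 + 12 + 2 = 30.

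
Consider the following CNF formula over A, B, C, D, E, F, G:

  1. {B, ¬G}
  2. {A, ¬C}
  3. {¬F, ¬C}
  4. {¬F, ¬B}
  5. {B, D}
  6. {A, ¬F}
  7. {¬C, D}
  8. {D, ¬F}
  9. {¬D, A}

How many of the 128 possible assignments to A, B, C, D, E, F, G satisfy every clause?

22

Split on D, then F.
  D=1, F=1: remaining (A,B,C,E,G) ∈ {(1,0,0,0,0); (1,0,0,1,0)} — 2.
  D=1, F=0: C, E free; 3 ways for (A,B,G) × 2^2 = 12.
  D=0, F=1: a clause becomes empty — 0.
  D=0, F=0: forces B=1; C=0; A, E, G free → 2^3 = 8.
Total: 2 + 12 + 0 + 8 = 22.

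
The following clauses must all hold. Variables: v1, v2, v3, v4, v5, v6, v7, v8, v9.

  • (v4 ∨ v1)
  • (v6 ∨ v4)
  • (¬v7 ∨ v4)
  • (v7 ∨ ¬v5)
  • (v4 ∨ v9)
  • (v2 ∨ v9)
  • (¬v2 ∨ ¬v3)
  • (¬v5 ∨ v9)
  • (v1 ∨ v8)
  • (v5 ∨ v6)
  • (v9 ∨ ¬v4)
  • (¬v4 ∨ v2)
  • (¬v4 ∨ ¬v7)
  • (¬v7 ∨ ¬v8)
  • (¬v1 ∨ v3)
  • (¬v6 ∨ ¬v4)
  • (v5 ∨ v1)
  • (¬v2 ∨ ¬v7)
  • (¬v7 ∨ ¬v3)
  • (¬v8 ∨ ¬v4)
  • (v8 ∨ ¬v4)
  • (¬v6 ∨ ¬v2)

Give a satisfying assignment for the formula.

v9 occurs only positively in the remaining clauses — set v9 = True.
Branch on v1: take v1 = True.
  then v3 is forced to True.
  then v2 is forced to False.
  then v4 is forced to False.
  then v6 is forced to True.
  then v7 is forced to False.
  then v5 is forced to False.
v8 is now unconstrained; take v8 = False.
Every clause has at least one true literal under this assignment.

v1=True, v2=False, v3=True, v4=False, v5=False, v6=True, v7=False, v8=False, v9=True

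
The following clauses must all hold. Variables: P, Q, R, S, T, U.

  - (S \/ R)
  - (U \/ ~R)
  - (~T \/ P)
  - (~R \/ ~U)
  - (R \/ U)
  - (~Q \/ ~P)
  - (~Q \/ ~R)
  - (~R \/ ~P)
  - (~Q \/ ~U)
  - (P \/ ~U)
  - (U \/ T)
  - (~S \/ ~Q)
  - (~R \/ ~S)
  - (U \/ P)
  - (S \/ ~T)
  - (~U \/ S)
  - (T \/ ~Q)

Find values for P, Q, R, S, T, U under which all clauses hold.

P = True, Q = False, R = False, S = True, T = True, U = True

Pure literal: Q appears only negated; assign Q = False.
Set P = True and propagate.
  then R is forced to False.
  then S is forced to True.
  then U is forced to True.
T is now unconstrained; take T = True.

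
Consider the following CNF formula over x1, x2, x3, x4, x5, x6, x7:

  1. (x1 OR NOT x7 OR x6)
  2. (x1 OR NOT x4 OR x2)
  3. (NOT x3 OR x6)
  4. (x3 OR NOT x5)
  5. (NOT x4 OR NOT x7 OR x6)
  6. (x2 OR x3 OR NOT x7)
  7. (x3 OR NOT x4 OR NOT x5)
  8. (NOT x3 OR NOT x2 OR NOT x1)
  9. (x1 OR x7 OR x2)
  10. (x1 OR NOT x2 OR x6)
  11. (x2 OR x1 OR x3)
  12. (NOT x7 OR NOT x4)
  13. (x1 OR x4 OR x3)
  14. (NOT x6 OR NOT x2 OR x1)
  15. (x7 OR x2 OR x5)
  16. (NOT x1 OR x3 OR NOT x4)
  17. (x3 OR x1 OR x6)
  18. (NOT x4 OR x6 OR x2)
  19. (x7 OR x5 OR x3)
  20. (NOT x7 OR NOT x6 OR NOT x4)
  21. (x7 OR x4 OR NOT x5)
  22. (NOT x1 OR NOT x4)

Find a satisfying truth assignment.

x1=False  x2=False  x3=True  x4=False  x5=True  x6=True  x7=True

Check each clause:
  1. (x6 OR x1 OR NOT x7) — x6 is true.
  2. (x2 OR NOT x4 OR x1) — NOT x4 is true.
  3. (x6 OR NOT x3) — x6 is true.
  4. (NOT x5 OR x3) — x3 is true.
  5. (x6 OR NOT x4 OR NOT x7) — NOT x4 is true.
  6. (x3 OR NOT x7 OR x2) — x3 is true.
  7. (x3 OR NOT x4 OR NOT x5) — x3 is true.
  8. (NOT x1 OR NOT x2 OR NOT x3) — NOT x1 is true.
  9. (x1 OR x2 OR x7) — x7 is true.
  10. (x1 OR x6 OR NOT x2) — NOT x2 is true.
  11. (x2 OR x1 OR x3) — x3 is true.
  12. (NOT x7 OR NOT x4) — NOT x4 is true.
  13. (x1 OR x4 OR x3) — x3 is true.
  14. (NOT x2 OR x1 OR NOT x6) — NOT x2 is true.
  15. (x7 OR x2 OR x5) — x5 is true.
  16. (NOT x4 OR x3 OR NOT x1) — x3 is true.
  17. (x6 OR x1 OR x3) — x3 is true.
  18. (NOT x4 OR x6 OR x2) — NOT x4 is true.
  19. (x7 OR x3 OR x5) — x3 is true.
  20. (NOT x6 OR NOT x7 OR NOT x4) — NOT x4 is true.
  21. (x7 OR NOT x5 OR x4) — x7 is true.
  22. (NOT x4 OR NOT x1) — NOT x4 is true.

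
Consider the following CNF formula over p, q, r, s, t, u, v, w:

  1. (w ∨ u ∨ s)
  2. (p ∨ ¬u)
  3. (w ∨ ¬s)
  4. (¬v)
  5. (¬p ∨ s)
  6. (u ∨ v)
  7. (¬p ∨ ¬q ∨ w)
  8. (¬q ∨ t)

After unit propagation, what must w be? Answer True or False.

Unit clause (¬v) sets v = False.
From (u ∨ v) and v = False: u = True.
In (p ∨ ¬u), ¬u is now false; p must hold, so p = True.
(¬p ∨ s) with p = True leaves only s, so s = True.
From (¬s ∨ w) and s = True: w = True.

True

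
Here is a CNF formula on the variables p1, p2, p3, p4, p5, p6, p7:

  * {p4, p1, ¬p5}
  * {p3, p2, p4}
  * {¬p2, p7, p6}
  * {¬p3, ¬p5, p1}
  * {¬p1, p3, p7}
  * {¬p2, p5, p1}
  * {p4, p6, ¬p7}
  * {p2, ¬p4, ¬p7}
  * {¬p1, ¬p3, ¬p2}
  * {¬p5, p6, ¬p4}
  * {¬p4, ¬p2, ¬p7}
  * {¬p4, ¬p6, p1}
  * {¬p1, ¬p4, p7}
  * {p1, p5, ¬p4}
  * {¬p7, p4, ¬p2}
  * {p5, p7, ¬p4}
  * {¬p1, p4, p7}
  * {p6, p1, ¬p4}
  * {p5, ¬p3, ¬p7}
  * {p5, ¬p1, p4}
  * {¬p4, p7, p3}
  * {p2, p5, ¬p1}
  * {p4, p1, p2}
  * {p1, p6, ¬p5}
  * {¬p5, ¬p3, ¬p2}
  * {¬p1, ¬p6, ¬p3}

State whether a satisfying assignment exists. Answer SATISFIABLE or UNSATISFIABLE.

UNSATISFIABLE

p4 = True:
  p1 = True:
    propagation gives p7=True, p2=True; an empty clause results — contradiction.
  p1 = False:
    propagation gives p6=False; an empty clause results — contradiction.
p4 = False:
  p1 = True:
    propagation gives p7=True, p6=True, p2=False, p3=True; an empty clause results — contradiction.
  p1 = False:
    propagation gives p5=False, p2=False; an empty clause results — contradiction.
Every branch closes, so no satisfying assignment exists.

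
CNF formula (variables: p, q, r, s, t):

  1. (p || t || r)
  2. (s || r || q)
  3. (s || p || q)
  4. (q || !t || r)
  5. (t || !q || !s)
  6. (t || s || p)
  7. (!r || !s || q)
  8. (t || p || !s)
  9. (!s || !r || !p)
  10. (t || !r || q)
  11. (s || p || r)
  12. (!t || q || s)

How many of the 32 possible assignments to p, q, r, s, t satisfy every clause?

Case analysis on s and q:
  s=T, q=T: remaining (p,r,t) ∈ {(F,F,T); (F,T,T); (T,F,T)} — 3.
  s=T, q=F: remaining (p,r,t) ∈ {(T,F,F)} — 1.
  s=F, q=T: 5 of the 8 assignments to (p,r,t) work.
  s=F, q=F: a clause becomes empty — 0.
Total: 3 + 1 + 5 + 0 = 9.

9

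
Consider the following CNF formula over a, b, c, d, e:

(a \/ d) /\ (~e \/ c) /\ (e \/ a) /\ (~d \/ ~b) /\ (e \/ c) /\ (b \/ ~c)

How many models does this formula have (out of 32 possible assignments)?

The models are:
  a=1 b=1 c=1 d=0 e=0
  a=1 b=1 c=1 d=0 e=1
Count: 2.

2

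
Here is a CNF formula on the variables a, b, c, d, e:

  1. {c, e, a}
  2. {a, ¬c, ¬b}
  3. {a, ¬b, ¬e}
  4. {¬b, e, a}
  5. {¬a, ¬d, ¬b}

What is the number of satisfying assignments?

Split on a, then b.
  a=T, b=T: remaining (c,d,e) ∈ {(F,F,F); (F,F,T); (T,F,F); (T,F,T)} — 4.
  a=T, b=F: c, d, e free → 2^3 = 8.
  a=F, b=T: a clause becomes empty — 0.
  a=F, b=F: d free; 3 ways for (c,e) × 2^1 = 6.
Total: 4 + 8 + 0 + 6 = 18.

18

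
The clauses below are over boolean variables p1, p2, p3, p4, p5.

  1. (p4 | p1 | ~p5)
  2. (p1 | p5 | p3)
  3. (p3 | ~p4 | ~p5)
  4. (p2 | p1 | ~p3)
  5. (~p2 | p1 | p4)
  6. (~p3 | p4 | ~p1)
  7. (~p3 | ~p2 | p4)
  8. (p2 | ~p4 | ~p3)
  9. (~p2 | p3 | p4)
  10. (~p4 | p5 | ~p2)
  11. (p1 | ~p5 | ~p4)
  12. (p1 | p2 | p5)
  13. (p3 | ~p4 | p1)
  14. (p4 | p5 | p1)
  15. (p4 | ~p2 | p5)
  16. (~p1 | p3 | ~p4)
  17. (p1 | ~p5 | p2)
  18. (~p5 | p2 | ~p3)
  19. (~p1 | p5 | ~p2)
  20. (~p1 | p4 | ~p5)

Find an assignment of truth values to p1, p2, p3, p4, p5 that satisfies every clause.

p1=T, p2=T, p3=T, p4=T, p5=T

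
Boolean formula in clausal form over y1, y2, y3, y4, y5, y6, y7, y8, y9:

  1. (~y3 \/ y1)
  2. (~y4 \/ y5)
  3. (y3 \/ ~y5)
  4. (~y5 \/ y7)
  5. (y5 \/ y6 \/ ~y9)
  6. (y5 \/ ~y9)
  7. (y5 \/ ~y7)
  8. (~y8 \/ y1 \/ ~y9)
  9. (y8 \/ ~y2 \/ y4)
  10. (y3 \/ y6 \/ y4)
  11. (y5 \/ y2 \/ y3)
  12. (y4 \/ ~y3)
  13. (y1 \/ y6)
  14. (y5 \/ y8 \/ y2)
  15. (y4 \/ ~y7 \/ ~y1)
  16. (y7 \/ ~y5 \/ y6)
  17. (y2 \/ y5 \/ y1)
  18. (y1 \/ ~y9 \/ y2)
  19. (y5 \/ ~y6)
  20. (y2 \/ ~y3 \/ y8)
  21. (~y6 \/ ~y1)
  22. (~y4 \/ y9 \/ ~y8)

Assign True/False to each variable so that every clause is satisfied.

Branch on y1: take y1 = True.
  then y6 is forced to False.
The remaining clauses are satisfied by y2 = True, y3 = True, y4 = True, y5 = True, y7 = True, y8 = False, y9 = True.

y1 = True, y2 = True, y3 = True, y4 = True, y5 = True, y6 = False, y7 = True, y8 = False, y9 = True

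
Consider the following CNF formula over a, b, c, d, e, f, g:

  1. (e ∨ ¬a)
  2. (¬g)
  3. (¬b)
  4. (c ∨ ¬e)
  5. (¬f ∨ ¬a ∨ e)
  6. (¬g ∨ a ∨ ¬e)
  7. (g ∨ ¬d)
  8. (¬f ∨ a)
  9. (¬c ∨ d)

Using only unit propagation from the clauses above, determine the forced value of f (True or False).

False

(¬g) stands alone — g = False.
Unit clause (¬b) sets b = False.
(g ∨ ¬d): since g = False, the clause reduces to (¬d). d = False.
From (d ∨ ¬c) and d = False: c = False.
In (¬e ∨ c), c is now false; ¬e must hold, so e = False.
(¬a ∨ e) with e = False leaves only ¬a, so a = False.
From (a ∨ ¬f) and a = False: f = False.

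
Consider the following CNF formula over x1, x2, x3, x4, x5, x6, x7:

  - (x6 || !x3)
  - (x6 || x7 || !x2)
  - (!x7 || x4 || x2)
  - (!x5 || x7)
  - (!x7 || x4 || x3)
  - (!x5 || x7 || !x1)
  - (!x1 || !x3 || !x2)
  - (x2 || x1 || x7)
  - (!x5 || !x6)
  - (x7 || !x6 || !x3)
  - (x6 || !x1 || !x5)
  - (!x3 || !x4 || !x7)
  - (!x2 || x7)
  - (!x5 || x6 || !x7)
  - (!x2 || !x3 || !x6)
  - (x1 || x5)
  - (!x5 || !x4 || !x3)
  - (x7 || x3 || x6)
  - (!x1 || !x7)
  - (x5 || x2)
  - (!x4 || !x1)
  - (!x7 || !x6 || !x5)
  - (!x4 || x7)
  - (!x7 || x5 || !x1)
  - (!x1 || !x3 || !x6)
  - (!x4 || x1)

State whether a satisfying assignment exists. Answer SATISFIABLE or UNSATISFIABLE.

UNSATISFIABLE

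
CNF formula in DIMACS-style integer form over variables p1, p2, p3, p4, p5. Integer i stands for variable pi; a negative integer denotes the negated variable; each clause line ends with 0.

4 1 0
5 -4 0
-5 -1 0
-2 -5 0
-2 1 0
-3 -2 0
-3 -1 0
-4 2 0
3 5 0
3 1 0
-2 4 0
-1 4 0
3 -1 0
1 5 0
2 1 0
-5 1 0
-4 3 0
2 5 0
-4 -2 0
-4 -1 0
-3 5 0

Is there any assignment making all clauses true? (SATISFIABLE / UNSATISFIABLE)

p1 = True:
  propagation gives p5=False, p4=False; an empty clause results — contradiction.
p1 = False:
  propagation gives p4=True, p5=True; an empty clause results — contradiction.
Every branch closes, so no satisfying assignment exists.

UNSATISFIABLE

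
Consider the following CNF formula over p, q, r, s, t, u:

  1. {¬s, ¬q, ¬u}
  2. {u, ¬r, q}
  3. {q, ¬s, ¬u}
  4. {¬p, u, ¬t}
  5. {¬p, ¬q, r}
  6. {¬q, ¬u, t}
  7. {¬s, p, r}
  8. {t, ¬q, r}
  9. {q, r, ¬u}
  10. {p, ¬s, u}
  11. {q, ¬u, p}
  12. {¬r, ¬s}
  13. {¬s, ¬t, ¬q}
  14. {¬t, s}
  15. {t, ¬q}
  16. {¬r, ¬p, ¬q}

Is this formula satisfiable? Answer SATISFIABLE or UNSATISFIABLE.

SATISFIABLE

Set p = False and propagate.
The remaining clauses are satisfied by q = False, r = False, s = False, t = False, u = False.
So p = False  q = False  r = False  s = False  t = False  u = False is a satisfying assignment.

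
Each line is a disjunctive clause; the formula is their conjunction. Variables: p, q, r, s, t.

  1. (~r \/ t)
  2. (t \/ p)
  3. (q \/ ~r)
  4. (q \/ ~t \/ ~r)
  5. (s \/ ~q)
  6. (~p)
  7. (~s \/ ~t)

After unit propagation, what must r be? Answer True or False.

False

(~p) stands alone — p = False.
(t \/ p) with p = False leaves only t, so t = True.
In (~t \/ ~s), ~t is now false; ~s must hold, so s = False.
In (s \/ ~q), s is now false; ~q must hold, so q = False.
In (q \/ ~r), q is now false; ~r must hold, so r = False.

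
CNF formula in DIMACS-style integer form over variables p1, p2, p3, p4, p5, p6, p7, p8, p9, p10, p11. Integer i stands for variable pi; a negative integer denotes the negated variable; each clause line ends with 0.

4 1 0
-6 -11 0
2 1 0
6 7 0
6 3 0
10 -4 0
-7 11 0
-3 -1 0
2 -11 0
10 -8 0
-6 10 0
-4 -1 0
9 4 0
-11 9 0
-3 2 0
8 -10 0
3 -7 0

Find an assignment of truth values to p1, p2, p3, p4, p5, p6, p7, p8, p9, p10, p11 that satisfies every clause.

p1=F, p2=T, p3=F, p4=T, p5=F, p6=T, p7=F, p8=T, p9=T, p10=T, p11=F

Check each clause:
  1. (p4 | p1) — p4 is true.
  2. (~p11 | ~p6) — ~p11 is true.
  3. (p1 | p2) — p2 is true.
  4. (p6 | p7) — p6 is true.
  5. (p3 | p6) — p6 is true.
  6. (~p4 | p10) — p10 is true.
  7. (~p7 | p11) — ~p7 is true.
  8. (~p3 | ~p1) — ~p3 is true.
  9. (~p11 | p2) — p2 is true.
  10. (~p8 | p10) — p10 is true.
  11. (~p6 | p10) — p10 is true.
  12. (~p1 | ~p4) — ~p1 is true.
  13. (p9 | p4) — p9 is true.
  14. (p9 | ~p11) — p9 is true.
  15. (~p3 | p2) — p2 is true.
  16. (p8 | ~p10) — p8 is true.
  17. (p3 | ~p7) — ~p7 is true.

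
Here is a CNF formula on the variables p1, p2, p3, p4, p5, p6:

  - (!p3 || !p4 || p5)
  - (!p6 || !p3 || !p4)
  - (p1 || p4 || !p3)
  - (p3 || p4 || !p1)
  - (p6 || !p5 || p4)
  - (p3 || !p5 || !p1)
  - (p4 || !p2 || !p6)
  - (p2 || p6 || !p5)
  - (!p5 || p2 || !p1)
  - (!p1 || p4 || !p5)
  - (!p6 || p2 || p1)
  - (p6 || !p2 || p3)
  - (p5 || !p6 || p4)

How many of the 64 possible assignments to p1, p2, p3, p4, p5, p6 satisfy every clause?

11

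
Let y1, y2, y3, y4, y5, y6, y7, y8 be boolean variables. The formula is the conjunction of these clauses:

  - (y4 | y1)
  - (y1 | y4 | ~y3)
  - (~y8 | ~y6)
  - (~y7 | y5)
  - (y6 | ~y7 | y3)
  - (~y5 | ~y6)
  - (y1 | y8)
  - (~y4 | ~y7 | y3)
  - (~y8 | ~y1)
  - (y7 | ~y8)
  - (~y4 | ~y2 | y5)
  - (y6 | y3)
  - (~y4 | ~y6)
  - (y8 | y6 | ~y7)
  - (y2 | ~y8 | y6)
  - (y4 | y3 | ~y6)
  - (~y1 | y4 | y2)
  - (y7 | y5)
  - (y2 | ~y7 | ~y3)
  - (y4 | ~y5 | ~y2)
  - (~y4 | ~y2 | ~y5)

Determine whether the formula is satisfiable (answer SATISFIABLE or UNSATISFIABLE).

Try y1 = True.
  then y8 is forced to False.
Try y2 = False.
  then y4 is forced to True.
  then y6 is forced to False.
  then y3 is forced to True.
  then y7 is forced to False.
  then y5 is forced to True.
Every clause has at least one true literal under this assignment.
So y1 = True, y2 = False, y3 = True, y4 = True, y5 = True, y6 = False, y7 = False, y8 = False is a satisfying assignment.

SATISFIABLE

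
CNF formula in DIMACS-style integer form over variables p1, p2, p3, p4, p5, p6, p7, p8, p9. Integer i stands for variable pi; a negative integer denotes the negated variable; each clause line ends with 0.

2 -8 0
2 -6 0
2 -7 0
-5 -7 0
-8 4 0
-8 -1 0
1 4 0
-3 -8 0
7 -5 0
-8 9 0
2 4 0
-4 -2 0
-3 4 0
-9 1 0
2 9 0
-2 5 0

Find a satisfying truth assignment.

p1=True, p2=False, p3=False, p4=True, p5=False, p6=False, p7=False, p8=False, p9=True

Pure literal: p3 appears only negated; assign p3 = False.
p6 occurs only negated in the remaining clauses — set p6 = False.
Try p1 = True.
  then p8 is forced to False.
Branch on p2: take p2 = False.
  then p7 is forced to False.
  then p5 is forced to False.
  then p4 is forced to True.
  then p9 is forced to True.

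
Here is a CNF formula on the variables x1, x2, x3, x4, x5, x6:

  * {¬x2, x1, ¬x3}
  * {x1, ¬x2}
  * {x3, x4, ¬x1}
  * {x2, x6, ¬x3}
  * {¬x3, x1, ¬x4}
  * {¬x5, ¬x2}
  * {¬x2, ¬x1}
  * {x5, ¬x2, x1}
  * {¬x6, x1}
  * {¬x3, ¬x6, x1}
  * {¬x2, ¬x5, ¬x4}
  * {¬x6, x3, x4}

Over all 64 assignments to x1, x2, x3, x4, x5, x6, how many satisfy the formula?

Case analysis on x1 and x2:
  x1=1, x2=1: a clause becomes empty — 0.
  x1=1, x2=0: x5 free; 4 ways for (x3,x4,x6) × 2^1 = 8.
  x1=0, x2=1: a clause becomes empty — 0.
  x1=0, x2=0: remaining (x3,x4,x5,x6) ∈ {(0,0,0,0); (0,0,1,0); (0,1,0,0); (0,1,1,0)} — 4.
Total: 0 + 8 + 0 + 4 = 12.

12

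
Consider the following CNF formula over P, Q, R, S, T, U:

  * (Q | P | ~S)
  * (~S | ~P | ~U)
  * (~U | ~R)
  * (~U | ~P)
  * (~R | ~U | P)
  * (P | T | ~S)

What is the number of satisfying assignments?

Case analysis on P and U:
  P=T, U=T: a clause becomes empty — 0.
  P=T, U=F: Q, R, S, T free → 2^4 = 16.
  P=F, U=T: 5 of the 16 assignments to (Q,R,S,T) work.
  P=F, U=F: R free; 5 ways for (Q,S,T) × 2^1 = 10.
Total: 0 + 16 + 5 + 10 = 31.

31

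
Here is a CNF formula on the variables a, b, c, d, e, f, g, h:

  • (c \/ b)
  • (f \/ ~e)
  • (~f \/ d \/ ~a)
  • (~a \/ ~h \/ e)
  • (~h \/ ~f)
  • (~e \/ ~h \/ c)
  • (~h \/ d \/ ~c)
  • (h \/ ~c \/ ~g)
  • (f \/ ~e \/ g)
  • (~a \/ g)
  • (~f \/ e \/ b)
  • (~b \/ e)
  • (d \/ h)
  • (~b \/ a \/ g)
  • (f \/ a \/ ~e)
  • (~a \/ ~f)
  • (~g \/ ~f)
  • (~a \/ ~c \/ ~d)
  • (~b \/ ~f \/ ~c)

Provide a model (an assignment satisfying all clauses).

Set a = False and propagate.
Try b = False.
  then c is forced to True.
For the remaining variables, d = True, e = False, f = False, g = False, h = False works.

a=F  b=F  c=T  d=T  e=F  f=F  g=F  h=F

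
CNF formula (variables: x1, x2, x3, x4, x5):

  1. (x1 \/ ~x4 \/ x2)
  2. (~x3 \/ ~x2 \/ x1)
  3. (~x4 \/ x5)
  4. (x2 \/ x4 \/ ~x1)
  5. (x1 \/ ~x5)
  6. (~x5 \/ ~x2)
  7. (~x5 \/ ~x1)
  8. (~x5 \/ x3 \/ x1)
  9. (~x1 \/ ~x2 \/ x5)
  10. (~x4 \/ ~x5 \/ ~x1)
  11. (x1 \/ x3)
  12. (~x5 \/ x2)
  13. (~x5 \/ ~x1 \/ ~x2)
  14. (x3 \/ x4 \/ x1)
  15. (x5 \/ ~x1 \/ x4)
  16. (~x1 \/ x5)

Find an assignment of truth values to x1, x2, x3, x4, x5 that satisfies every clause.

x1 = False, x2 = False, x3 = True, x4 = False, x5 = False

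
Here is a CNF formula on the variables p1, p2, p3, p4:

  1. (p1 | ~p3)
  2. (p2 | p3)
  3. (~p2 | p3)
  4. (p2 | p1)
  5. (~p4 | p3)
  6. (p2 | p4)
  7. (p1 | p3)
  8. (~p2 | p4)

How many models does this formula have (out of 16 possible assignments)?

2

Satisfying assignments:
  p1=1 p2=0 p3=1 p4=1
  p1=1 p2=1 p3=1 p4=1
That's 2 in total.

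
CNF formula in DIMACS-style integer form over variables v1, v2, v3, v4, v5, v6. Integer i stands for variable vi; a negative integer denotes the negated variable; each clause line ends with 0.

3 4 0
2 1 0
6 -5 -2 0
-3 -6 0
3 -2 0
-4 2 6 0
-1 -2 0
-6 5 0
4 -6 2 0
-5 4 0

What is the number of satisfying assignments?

4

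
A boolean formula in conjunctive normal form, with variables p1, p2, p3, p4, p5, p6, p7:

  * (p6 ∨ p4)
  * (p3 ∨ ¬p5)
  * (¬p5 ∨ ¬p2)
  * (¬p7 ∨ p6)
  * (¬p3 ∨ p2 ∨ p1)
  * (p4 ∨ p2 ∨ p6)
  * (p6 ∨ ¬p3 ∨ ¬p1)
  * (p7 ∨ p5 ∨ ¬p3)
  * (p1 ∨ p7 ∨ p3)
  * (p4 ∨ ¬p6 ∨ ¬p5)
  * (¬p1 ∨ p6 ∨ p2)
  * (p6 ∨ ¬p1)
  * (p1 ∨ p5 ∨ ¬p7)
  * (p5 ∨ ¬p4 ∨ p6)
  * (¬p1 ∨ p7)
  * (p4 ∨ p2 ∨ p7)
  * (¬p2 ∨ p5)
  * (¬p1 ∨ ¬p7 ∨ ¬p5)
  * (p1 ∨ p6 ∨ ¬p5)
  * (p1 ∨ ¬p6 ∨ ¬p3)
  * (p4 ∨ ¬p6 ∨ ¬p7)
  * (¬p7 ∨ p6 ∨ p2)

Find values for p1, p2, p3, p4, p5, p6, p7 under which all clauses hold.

p1=True, p2=False, p3=False, p4=True, p5=False, p6=True, p7=True

Check each clause:
  1. (p6 ∨ p4) — p4 is true.
  2. (p3 ∨ ¬p5) — ¬p5 is true.
  3. (¬p2 ∨ ¬p5) — ¬p5 is true.
  4. (¬p7 ∨ p6) — p6 is true.
  5. (p2 ∨ ¬p3 ∨ p1) — p1 is true.
  6. (p6 ∨ p4 ∨ p2) — p4 is true.
  7. (¬p3 ∨ ¬p1 ∨ p6) — ¬p3 is true.
  8. (p5 ∨ p7 ∨ ¬p3) — ¬p3 is true.
  9. (p3 ∨ p7 ∨ p1) — p1 is true.
  10. (¬p6 ∨ ¬p5 ∨ p4) — ¬p5 is true.
  11. (p2 ∨ ¬p1 ∨ p6) — p6 is true.
  12. (p6 ∨ ¬p1) — p6 is true.
  13. (p5 ∨ ¬p7 ∨ p1) — p1 is true.
  14. (p6 ∨ ¬p4 ∨ p5) — p6 is true.
  15. (p7 ∨ ¬p1) — p7 is true.
  16. (p4 ∨ p2 ∨ p7) — p4 is true.
  17. (p5 ∨ ¬p2) — ¬p2 is true.
  18. (¬p7 ∨ ¬p5 ∨ ¬p1) — ¬p5 is true.
  19. (¬p5 ∨ p6 ∨ p1) — p1 is true.
  20. (¬p6 ∨ p1 ∨ ¬p3) — p1 is true.
  21. (p4 ∨ ¬p7 ∨ ¬p6) — p4 is true.
  22. (p2 ∨ p6 ∨ ¬p7) — p6 is true.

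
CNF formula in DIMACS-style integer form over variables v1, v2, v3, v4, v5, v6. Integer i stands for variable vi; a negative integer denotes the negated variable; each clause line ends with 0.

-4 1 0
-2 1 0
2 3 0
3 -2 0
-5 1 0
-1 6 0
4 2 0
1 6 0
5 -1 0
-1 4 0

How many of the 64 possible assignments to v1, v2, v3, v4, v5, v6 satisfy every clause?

Satisfying assignments:
  v1=T v2=F v3=T v4=T v5=T v6=T
  v1=T v2=T v3=T v4=T v5=T v6=T
Count: 2.

2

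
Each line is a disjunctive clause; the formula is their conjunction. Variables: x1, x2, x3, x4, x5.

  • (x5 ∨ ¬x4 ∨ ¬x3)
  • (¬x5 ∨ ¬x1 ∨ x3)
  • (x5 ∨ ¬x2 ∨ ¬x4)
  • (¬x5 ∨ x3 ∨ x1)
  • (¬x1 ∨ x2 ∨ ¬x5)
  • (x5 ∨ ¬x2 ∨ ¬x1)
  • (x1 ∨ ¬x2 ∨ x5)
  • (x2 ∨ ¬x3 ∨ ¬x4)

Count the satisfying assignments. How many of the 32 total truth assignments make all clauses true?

Case analysis on x5 and x1:
  x5=1, x1=1: remaining (x2,x3,x4) ∈ {(1,1,0); (1,1,1)} — 2.
  x5=1, x1=0: remaining (x2,x3,x4) ∈ {(0,1,0); (1,1,0); (1,1,1)} — 3.
  x5=0, x1=1: remaining (x2,x3,x4) ∈ {(0,0,0); (0,0,1); (0,1,0)} — 3.
  x5=0, x1=0: remaining (x2,x3,x4) ∈ {(0,0,0); (0,0,1); (0,1,0)} — 3.
Total: 2 + 3 + 3 + 3 = 11.

11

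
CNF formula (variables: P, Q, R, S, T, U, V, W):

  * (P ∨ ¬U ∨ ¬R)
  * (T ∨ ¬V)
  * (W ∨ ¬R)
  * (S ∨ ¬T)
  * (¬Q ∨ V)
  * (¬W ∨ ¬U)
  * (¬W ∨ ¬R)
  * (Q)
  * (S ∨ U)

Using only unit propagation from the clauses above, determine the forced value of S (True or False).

Unit clause (Q) sets Q = True.
From (¬Q ∨ V) and Q = True: V = True.
From (T ∨ ¬V) and V = True: T = True.
From (S ∨ ¬T) and T = True: S = True.

True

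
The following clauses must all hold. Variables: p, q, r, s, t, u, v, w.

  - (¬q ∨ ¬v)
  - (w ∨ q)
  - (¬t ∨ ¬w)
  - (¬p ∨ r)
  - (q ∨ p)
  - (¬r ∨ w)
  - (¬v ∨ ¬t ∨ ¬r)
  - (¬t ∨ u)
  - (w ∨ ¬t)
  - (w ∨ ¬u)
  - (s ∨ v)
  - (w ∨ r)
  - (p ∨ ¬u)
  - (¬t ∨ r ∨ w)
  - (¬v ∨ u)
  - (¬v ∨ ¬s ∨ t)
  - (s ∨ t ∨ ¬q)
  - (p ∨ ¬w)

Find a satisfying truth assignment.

Branch on p: take p = True.
  then r is forced to True.
  then w is forced to True.
  then t is forced to False.
Try q = False.
Branch on s: take s = True.
  then v is forced to False.
u is now unconstrained; take u = False.
Every clause has at least one true literal under this assignment.

p=True, q=False, r=True, s=True, t=False, u=False, v=False, w=True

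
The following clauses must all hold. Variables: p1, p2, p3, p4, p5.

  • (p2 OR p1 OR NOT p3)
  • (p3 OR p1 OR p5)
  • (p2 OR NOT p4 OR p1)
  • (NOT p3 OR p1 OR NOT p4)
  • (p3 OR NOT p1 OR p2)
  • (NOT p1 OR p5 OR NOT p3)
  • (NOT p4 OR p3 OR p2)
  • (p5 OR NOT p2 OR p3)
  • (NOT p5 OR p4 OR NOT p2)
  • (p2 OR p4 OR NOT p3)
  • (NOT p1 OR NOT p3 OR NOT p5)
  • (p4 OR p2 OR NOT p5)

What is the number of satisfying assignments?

3

The models are:
  p1=F p2=T p3=F p4=T p5=T
  p1=F p2=T p3=T p4=F p5=F
  p1=T p2=T p3=F p4=T p5=T
That's 3 in total.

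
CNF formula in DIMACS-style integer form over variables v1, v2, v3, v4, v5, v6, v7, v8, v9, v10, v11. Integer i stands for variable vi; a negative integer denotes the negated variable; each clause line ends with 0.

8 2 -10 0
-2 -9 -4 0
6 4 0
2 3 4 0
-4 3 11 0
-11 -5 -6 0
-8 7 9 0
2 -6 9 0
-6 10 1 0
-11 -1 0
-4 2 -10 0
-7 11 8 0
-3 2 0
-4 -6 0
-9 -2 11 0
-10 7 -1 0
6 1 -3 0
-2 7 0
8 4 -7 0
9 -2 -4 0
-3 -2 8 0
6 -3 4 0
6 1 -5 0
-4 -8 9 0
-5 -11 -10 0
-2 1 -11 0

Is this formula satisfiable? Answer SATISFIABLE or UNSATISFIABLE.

SATISFIABLE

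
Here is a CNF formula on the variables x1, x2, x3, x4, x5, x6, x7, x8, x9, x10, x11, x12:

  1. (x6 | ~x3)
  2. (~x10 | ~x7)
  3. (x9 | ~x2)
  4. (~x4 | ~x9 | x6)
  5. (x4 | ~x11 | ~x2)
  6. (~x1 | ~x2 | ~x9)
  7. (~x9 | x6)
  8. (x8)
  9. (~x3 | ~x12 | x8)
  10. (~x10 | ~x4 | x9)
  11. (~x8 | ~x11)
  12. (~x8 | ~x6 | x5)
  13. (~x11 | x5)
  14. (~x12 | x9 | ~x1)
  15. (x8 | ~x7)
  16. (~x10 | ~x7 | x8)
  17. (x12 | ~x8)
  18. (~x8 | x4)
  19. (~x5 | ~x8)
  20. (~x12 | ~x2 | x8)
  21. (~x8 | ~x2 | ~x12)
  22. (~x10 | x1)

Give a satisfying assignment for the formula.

x1=F, x2=F, x3=F, x4=T, x5=F, x6=F, x7=T, x8=T, x9=F, x10=F, x11=F, x12=T

Check each clause:
  1. (~x3 | x6) — ~x3 is true.
  2. (~x7 | ~x10) — ~x10 is true.
  3. (~x2 | x9) — ~x2 is true.
  4. (~x4 | ~x9 | x6) — ~x9 is true.
  5. (~x11 | x4 | ~x2) — x4 is true.
  6. (~x2 | ~x9 | ~x1) — ~x2 is true.
  7. (x6 | ~x9) — ~x9 is true.
  8. (x8) — x8 is true.
  9. (x8 | ~x3 | ~x12) — x8 is true.
  10. (~x10 | ~x4 | x9) — ~x10 is true.
  11. (~x8 | ~x11) — ~x11 is true.
  12. (x5 | ~x6 | ~x8) — ~x6 is true.
  13. (~x11 | x5) — ~x11 is true.
  14. (~x12 | ~x1 | x9) — ~x1 is true.
  15. (~x7 | x8) — x8 is true.
  16. (~x7 | ~x10 | x8) — x8 is true.
  17. (~x8 | x12) — x12 is true.
  18. (~x8 | x4) — x4 is true.
  19. (~x8 | ~x5) — ~x5 is true.
  20. (x8 | ~x2 | ~x12) — x8 is true.
  21. (~x12 | ~x2 | ~x8) — ~x2 is true.
  22. (x1 | ~x10) — ~x10 is true.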